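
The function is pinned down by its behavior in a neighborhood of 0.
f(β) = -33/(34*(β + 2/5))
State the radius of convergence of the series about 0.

The radius of convergence is 2/5.

Denominator factor (β + 2/5): pole of order 1 at -2/5, modulus 2/5.
The radius of convergence is the smallest modulus among the singular points: 2/5.


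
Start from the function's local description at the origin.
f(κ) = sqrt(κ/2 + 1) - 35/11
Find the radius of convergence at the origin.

Branch term (1)*sqrt(1 - κ/(-2)): its argument vanishes at κ = -2, a square-root branch point, modulus 2.
The radius of convergence is the smallest modulus among the singular points: 2.

The radius of convergence is 2.


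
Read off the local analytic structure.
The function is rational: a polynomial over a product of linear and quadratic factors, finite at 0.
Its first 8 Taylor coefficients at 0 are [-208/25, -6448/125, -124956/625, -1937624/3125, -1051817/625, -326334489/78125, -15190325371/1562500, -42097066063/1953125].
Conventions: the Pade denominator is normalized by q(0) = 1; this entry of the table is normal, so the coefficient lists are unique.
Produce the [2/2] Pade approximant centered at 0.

Taylor coefficients needed (read off): a_0 = -208/25, a_1 = -6448/125, a_2 = -124956/625, a_3 = -1937624/3125, a_4 = -1051817/625.
Write the denominator as Q(ψ) = 1 + q1*ψ + q2*ψ^2. Requiring Q*f - P = O(ψ^5) with deg P <= 2 kills the coefficients of ψ^3..ψ^4 in Q*f:
  ψ^3: a_3 + q1*a_2 + q2*a_1 = 0, i.e. -1937624/3125 + (-124956/625)*q1 + (-6448/125)*q2 = 0.
  ψ^4: a_4 + q1*a_3 + q2*a_2 = 0, i.e. -1051817/625 + (-1937624/3125)*q1 + (-124956/625)*q2 = 0.
Solving this linear system: q1 = -26836111/5769605, q2 = 693218401/115392100.
The numerator is Q*f truncated at degree 2: P0 = a_0 = -208/25; P1 = a_1 + q1*a_0 = -371714304/28848025; P2 = a_2 + q1*a_1 + q2*a_0 = -287898624/28848025.

The Pade approximant has numerator coefficients [-208/25, -371714304/28848025, -287898624/28848025]; denominator coefficients [1, -26836111/5769605, 693218401/115392100].


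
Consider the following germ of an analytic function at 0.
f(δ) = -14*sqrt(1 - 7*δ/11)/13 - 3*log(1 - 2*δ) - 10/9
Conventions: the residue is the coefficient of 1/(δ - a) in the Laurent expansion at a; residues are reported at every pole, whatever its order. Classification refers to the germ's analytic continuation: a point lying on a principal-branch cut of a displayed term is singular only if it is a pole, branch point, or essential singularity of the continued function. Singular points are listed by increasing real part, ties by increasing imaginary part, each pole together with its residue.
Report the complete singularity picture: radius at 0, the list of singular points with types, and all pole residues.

Radius of convergence at 0: 1/2.
At 1/2: a logarithmic branch point.
At 11/7: an algebraic (square-root) branch point.

Branch term (-3)*log(1 - δ/(1/2)): its argument vanishes at δ = 1/2, a logarithmic branch point, modulus 1/2.
Branch term (-14/13)*sqrt(1 - δ/(11/7)): its argument vanishes at δ = 11/7, a square-root branch point, modulus 11/7.
The radius of convergence is the smallest modulus among the singular points: 1/2.
List the singular points by increasing real part (a conjugate pair: the negative imaginary part first).


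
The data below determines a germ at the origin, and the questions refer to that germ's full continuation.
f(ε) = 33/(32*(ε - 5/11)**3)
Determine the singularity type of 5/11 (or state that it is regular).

The denominator factor ε - 5/11 vanishes at 5/11 and appears to the power 3; the numerator there equals 33/32, nonzero, and no other factor vanishes.
Hence a pole whose order is the multiplicity, 3.

The point is a pole of order 3.


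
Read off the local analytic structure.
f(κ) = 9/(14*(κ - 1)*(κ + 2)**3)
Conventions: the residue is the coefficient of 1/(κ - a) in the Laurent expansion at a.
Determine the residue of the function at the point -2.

The residue is -1/42.

At the order-3 pole -2 set g(κ) = (κ - (-2))^3*f(κ) = 9/(14*(κ - 1)).
Order-3 pole: residue = g''(a)/2; g''(-2) = -1/21, so the residue is -1/42.


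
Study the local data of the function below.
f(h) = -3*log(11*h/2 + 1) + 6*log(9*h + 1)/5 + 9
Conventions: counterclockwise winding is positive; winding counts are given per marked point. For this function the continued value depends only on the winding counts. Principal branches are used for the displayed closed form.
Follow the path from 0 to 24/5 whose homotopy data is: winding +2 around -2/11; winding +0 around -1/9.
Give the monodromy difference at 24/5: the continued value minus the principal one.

Continued minus principal equals -(12)*pi*i.

The rational part is single-valued and drops out of the difference; each branch term changes only by its own monodromy.
(6/5)*log(1 - h/(-1/9)): winding 0 around -1/9, so this term returns to its principal value, contribution 0.
(-3)*log(1 - h/(-2/11)): each positive loop around -2/11 adds 2*pi*i to the log, so winding +2 contributes (-3)*(2)*2*pi*i = -(12)*pi*i.
Summing the contributions at h = 24/5 gives -(12)*pi*i.


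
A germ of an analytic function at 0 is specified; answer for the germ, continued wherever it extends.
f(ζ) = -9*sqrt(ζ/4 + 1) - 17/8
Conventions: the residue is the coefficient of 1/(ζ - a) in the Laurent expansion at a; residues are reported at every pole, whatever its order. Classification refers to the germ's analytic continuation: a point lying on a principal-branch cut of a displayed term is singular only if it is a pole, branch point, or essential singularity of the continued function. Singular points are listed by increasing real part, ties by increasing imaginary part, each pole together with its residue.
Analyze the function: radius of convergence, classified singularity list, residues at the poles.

Branch term (-9)*sqrt(1 - ζ/(-4)): its argument vanishes at ζ = -4, a square-root branch point, modulus 4.
The radius of convergence is the smallest modulus among the singular points: 4.

Radius of convergence at 0: 4.
At -4: an algebraic (square-root) branch point.


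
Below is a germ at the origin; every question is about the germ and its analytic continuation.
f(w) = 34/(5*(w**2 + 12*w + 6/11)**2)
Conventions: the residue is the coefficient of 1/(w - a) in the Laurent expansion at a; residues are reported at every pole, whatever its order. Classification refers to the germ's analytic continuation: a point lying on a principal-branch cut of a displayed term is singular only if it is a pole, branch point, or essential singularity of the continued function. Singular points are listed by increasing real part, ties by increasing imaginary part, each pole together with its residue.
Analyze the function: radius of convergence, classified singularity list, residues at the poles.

Denominator factor (w**2 + 12*w + 6/11)^2: discriminant 1560/11, real irrational roots -6 + (1/11)*sqrt(4290) and -6 - (1/11)*sqrt(4290); poles of order 2, moduli 6 - (1/11)*sqrt(4290) and 6 + (1/11)*sqrt(4290).
The radius of convergence is the smallest modulus among the singular points: 6 - (1/11)*sqrt(4290).
The factor w**2 + 12*w + 6/11 splits as (w - a)(w - a') with a = -6 - (1/11)*sqrt(4290), a' = -6 + (1/11)*sqrt(4290). At the order-2 pole a set g(w) = (w - a)^2*f(w) = [34/5] / (w - a')^2.
Order-2 pole: residue = g'(a); g'(-6 - (1/11)*sqrt(4290)) = (187/1521000)*sqrt(4290), so the residue is (187/1521000)*sqrt(4290).
The factor w**2 + 12*w + 6/11 splits as (w - a)(w - a') with a = -6 + (1/11)*sqrt(4290), a' = -6 - (1/11)*sqrt(4290). At the order-2 pole a set g(w) = (w - a)^2*f(w) = [34/5] / (w - a')^2.
Order-2 pole: residue = g'(a); g'(-6 + (1/11)*sqrt(4290)) = -(187/1521000)*sqrt(4290), so the residue is -(187/1521000)*sqrt(4290).
List the singular points by increasing real part (a conjugate pair: the negative imaginary part first).

Radius of convergence at 0: 6 - (1/11)*sqrt(4290).
At -6 - (1/11)*sqrt(4290): a pole of order 2; residue (187/1521000)*sqrt(4290).
At -6 + (1/11)*sqrt(4290): a pole of order 2; residue -(187/1521000)*sqrt(4290).


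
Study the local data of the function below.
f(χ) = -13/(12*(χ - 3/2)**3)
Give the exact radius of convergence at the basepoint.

The radius of convergence is 3/2.

Denominator factor (χ - 3/2)^3: pole of order 3 at 3/2, modulus 3/2.
The radius of convergence is the smallest modulus among the singular points: 3/2.


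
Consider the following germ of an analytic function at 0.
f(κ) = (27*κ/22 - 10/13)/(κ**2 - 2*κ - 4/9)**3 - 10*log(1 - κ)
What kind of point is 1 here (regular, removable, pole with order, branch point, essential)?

The term (-10)*log(1 - κ/(1)) has argument 1 - 1/(1) = 0 at 1: a logarithmic (infinitely-sheeted) branch point; the remaining terms are analytic or single-valued there.

The point is a logarithmic branch point.


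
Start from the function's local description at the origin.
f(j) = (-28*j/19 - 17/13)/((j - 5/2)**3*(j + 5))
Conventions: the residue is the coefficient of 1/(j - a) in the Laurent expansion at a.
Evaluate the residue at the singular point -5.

The residue is -3992/277875.

At the order-1 pole -5 set g(j) = (j - (-5))*f(j) = (-28*j/19 - 17/13)/(j - 5/2)**3.
Simple pole: residue = g(a) at a = -5, which is -3992/277875.


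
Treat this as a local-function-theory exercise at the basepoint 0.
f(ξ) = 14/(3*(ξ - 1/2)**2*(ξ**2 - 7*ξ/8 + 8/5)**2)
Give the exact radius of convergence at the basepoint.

Denominator factor (ξ - 1/2)^2: pole of order 2 at 1/2, modulus 1/2.
Denominator factor (ξ**2 - 7*ξ/8 + 8/5)^2: discriminant -1803/320, complex-conjugate roots (7/16) + ((1/80)*sqrt(9015))*i and (7/16) - ((1/80)*sqrt(9015))*i; poles of order 2, moduli (2/5)*sqrt(10) and (2/5)*sqrt(10).
The radius of convergence is the smallest modulus among the singular points: 1/2.

The radius of convergence is 1/2.


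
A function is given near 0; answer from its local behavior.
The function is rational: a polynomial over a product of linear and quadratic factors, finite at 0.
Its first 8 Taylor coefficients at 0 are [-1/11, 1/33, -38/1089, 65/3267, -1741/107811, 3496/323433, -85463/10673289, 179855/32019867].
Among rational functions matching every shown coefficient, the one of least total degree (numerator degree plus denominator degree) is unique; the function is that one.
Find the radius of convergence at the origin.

No rational of total degree below 2 reproduces all 8 coefficients; solving the [0/2] Pade equations on them gives f(x) = 1/(3*(x**2 - 11*x/9 - 11/3)), whose expansion matches every shown term.
Denominator factor (x**2 - 11*x/9 - 11/3): discriminant 1309/81, real irrational roots 11/18 + (1/18)*sqrt(1309) and 11/18 - (1/18)*sqrt(1309); poles of order 1, moduli 11/18 + (1/18)*sqrt(1309) and -11/18 + (1/18)*sqrt(1309).
The radius of convergence is the smallest modulus among the singular points: -11/18 + (1/18)*sqrt(1309).

The radius of convergence is -11/18 + (1/18)*sqrt(1309).


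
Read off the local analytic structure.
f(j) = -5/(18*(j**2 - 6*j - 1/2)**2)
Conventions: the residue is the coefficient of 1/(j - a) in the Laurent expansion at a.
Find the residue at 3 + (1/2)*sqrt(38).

The factor j**2 - 6*j - 1/2 splits as (j - a)(j - a') with a = 3 + (1/2)*sqrt(38), a' = 3 - (1/2)*sqrt(38). At the order-2 pole a set g(j) = (j - a)^2*f(j) = [-5/18] / (j - a')^2.
Order-2 pole: residue = g'(a); g'(3 + (1/2)*sqrt(38)) = (5/12996)*sqrt(38), so the residue is (5/12996)*sqrt(38).

The residue is (5/12996)*sqrt(38).


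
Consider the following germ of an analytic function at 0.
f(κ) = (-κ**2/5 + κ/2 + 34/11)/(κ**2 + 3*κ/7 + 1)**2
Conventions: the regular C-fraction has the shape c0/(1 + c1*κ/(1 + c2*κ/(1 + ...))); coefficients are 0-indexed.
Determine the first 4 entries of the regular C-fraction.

The regular C-fraction coefficients are [34/11, 331/476, -2419709/787780, 78797427532/28032328765].

Taylor coefficients (expand at 0): a_0 = 34/11, a_1 = -331/154, a_2 = -13764/2695, a_3 = 242293/37730.
c0 = a_0 = 34/11. Peel one level at a time: if S = 1 + c*κ/S' with S'(0) = 1, then c is the κ-coefficient of S and S' = c*κ/(S - 1).
S_1 = c0/f = 1 + (331/476)*κ + (2419709/1132880)*κ^2 + ...; c1 = 331/476.
S_2 = c1*κ/(S_1 - 1) = 1 + (-2419709/787780)*κ + (1158785699/134212225)*κ^2 + ...; c2 = -2419709/787780.
S_3 = c2*κ/(S_2 - 1) = 1 + (78797427532/28032328765)*κ + ...; c3 = 78797427532/28032328765.


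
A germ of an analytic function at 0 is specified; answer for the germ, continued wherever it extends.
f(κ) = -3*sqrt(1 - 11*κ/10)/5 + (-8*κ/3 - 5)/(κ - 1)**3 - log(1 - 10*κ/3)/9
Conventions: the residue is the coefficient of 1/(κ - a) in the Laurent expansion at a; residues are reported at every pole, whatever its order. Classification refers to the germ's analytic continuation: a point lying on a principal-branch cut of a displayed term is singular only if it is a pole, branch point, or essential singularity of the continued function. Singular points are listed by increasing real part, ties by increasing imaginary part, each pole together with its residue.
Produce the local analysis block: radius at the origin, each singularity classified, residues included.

Denominator factor (κ - 1)^3: pole of order 3 at 1, modulus 1.
Branch term (-1/9)*log(1 - κ/(3/10)): its argument vanishes at κ = 3/10, a logarithmic branch point, modulus 3/10.
Branch term (-3/5)*sqrt(1 - κ/(10/11)): its argument vanishes at κ = 10/11, a square-root branch point, modulus 10/11.
The radius of convergence is the smallest modulus among the singular points: 3/10.
The branch terms are analytic at 1 and contribute nothing to the residue; only the rational part matters.
At the order-3 pole 1 set g(κ) = (κ - (1))^3*(rational part) = -8*κ/3 - 5.
Order-3 pole: residue = g''(a)/2; g''(1) = 0, so the residue is 0.
List the singular points by increasing real part (a conjugate pair: the negative imaginary part first).

Radius of convergence at 0: 3/10.
At 3/10: a logarithmic branch point.
At 10/11: an algebraic (square-root) branch point.
At 1: a pole of order 3; residue 0.


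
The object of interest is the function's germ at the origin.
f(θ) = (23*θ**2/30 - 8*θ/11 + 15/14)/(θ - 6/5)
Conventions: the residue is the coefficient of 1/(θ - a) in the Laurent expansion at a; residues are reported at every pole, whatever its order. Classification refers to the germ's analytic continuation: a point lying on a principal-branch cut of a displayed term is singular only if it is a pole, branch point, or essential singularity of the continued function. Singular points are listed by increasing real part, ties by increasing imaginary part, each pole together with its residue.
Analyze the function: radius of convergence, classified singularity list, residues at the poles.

Denominator factor (θ - 6/5): pole of order 1 at 6/5, modulus 6/5.
The radius of convergence is the smallest modulus among the singular points: 6/5.
At the order-1 pole 6/5 set g(θ) = (θ - (6/5))*f(θ) = 23*θ**2/30 - 8*θ/11 + 15/14.
Simple pole: residue = g(a) at a = 6/5, which is 25077/19250.

Radius of convergence at 0: 6/5.
At 6/5: a pole of order 1; residue 25077/19250.


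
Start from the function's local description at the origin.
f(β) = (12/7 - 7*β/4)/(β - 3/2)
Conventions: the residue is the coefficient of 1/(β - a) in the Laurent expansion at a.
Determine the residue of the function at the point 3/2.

At the order-1 pole 3/2 set g(β) = (β - (3/2))*f(β) = 12/7 - 7*β/4.
Simple pole: residue = g(a) at a = 3/2, which is -51/56.

The residue is -51/56.


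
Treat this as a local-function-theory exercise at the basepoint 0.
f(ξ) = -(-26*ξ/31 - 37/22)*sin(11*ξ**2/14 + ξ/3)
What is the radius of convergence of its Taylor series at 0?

The radius of convergence is infinite.

The factor -sin(11*ξ**2/14 + ξ/3) is entire and contributes no finite singular point.
The polynomial part has no poles.
No finite singular points: the Taylor series at 0 converges everywhere.


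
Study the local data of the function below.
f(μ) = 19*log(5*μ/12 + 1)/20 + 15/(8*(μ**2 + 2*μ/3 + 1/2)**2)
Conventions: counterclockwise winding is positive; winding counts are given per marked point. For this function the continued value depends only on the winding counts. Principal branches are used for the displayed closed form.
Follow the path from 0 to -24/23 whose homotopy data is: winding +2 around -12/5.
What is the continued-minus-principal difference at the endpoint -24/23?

The rational part is single-valued and drops out of the difference; each branch term changes only by its own monodromy.
(19/20)*log(1 - μ/(-12/5)): each positive loop around -12/5 adds 2*pi*i to the log, so winding +2 contributes (19/20)*(2)*2*pi*i = (19/5)*pi*i.
Summing the contributions at μ = -24/23 gives (19/5)*pi*i.

Continued minus principal equals (19/5)*pi*i.


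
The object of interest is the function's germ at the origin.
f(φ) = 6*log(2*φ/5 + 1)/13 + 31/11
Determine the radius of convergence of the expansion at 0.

The radius of convergence is 5/2.

Branch term (6/13)*log(1 - φ/(-5/2)): its argument vanishes at φ = -5/2, a logarithmic branch point, modulus 5/2.
The radius of convergence is the smallest modulus among the singular points: 5/2.


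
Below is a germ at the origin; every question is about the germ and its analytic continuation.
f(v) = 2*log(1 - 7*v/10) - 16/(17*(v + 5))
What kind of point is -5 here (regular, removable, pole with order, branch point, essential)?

The point is a pole of order 1.

The denominator factor v + 5 vanishes at -5 and appears to the power 1; the numerator there equals -16/17, nonzero, and no other factor vanishes.
The branch terms are analytic at this point.
Hence a pole whose order is the multiplicity, 1.


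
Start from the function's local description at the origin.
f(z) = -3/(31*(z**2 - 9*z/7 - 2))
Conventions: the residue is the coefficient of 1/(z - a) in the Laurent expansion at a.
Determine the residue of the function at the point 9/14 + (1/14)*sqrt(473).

The residue is -(21/14663)*sqrt(473).

The factor z**2 - 9*z/7 - 2 splits as (z - a)(z - a') with a = 9/14 + (1/14)*sqrt(473), a' = 9/14 - (1/14)*sqrt(473). At the order-1 pole a set g(z) = (z - a)*f(z) = [-3/31] / (z - a').
Simple pole: residue = g(a) at a = 9/14 + (1/14)*sqrt(473), which is -(21/14663)*sqrt(473).


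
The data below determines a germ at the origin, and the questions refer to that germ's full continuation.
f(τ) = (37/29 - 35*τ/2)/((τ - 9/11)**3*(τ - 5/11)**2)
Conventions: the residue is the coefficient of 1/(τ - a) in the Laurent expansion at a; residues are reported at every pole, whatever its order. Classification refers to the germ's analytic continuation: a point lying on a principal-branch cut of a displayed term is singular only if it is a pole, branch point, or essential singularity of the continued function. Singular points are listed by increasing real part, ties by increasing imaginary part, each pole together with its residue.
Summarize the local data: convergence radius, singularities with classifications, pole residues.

Denominator factor (τ - 9/11)^3: pole of order 3 at 9/11, modulus 9/11.
Denominator factor (τ - 5/11)^2: pole of order 2 at 5/11, modulus 5/11.
The radius of convergence is the smallest modulus among the singular points: 5/11.
At the order-2 pole 5/11 set g(τ) = (τ - (5/11))^2*f(τ) = (37/29 - 35*τ/2)/(τ - 9/11)**3.
Order-2 pole: residue = g'(a); g'(5/11) = 22418033/14848, so the residue is 22418033/14848.
At the order-3 pole 9/11 set g(τ) = (τ - (9/11))^3*f(τ) = (37/29 - 35*τ/2)/(τ - 5/11)**2.
Order-3 pole: residue = g''(a)/2; g''(9/11) = -22418033/7424, so the residue is -22418033/14848.
List the singular points by increasing real part (a conjugate pair: the negative imaginary part first).

Radius of convergence at 0: 5/11.
At 5/11: a pole of order 2; residue 22418033/14848.
At 9/11: a pole of order 3; residue -22418033/14848.


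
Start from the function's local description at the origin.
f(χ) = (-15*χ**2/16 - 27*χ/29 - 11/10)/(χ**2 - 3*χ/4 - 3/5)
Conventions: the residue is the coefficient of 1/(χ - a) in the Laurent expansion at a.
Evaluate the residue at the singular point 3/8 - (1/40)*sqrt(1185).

The factor χ**2 - 3*χ/4 - 3/5 splits as (χ - a)(χ - a') with a = 3/8 - (1/40)*sqrt(1185), a' = 3/8 + (1/40)*sqrt(1185). At the order-1 pole a set g(χ) = (χ - a)*f(χ) = [-15*χ**2/16 - 27*χ/29 - 11/10] / (χ - a').
Simple pole: residue = g(a) at a = 3/8 - (1/40)*sqrt(1185), which is -3033/3712 + (168919/4398720)*sqrt(1185).

The residue is -3033/3712 + (168919/4398720)*sqrt(1185).


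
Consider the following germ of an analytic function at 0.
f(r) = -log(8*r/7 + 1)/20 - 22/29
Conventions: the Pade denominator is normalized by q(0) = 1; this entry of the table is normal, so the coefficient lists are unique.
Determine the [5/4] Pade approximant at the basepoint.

Taylor coefficients needed (expand at 0): a_0 = -22/29, a_1 = -2/35, a_2 = 8/245, a_3 = -128/5145, a_4 = 256/12005, a_5 = -8192/420175, a_6 = 32768/1764735, a_7 = -524288/28824005, a_8 = 524288/28824005, a_9 = -33554432/1815912315.
Write the denominator as Q(r) = 1 + q1*r + q2*r^2 + q3*r^3 + q4*r^4. Requiring Q*f - P = O(r^10) with deg P <= 5 kills the coefficients of r^6..r^9 in Q*f:
  r^6: a_6 + q1*a_5 + q2*a_4 + q3*a_3 + q4*a_2 = 0, i.e. 32768/1764735 + (-8192/420175)*q1 + (256/12005)*q2 + (-128/5145)*q3 + (8/245)*q4 = 0.
  r^7: a_7 + q1*a_6 + q2*a_5 + q3*a_4 + q4*a_3 = 0, i.e. -524288/28824005 + (32768/1764735)*q1 + (-8192/420175)*q2 + (256/12005)*q3 + (-128/5145)*q4 = 0.
  r^8: a_8 + q1*a_7 + q2*a_6 + q3*a_5 + q4*a_4 = 0, i.e. 524288/28824005 + (-524288/28824005)*q1 + (32768/1764735)*q2 + (-8192/420175)*q3 + (256/12005)*q4 = 0.
  r^9: a_9 + q1*a_8 + q2*a_7 + q3*a_6 + q4*a_5 = 0, i.e. -33554432/1815912315 + (524288/28824005)*q1 + (-524288/28824005)*q2 + (32768/1764735)*q3 + (-8192/420175)*q4 = 0.
Solving this linear system: q1 = 160/63, q2 = 320/147, q3 = 5120/7203, q4 = 10240/151263.
The numerator is Q*f truncated at degree 5: P0 = a_0 = -22/29; P1 = a_1 + q1*a_0 = -18122/9135; P2 = a_2 + q1*a_1 + q2*a_0 = -112792/63945; P3 = a_3 + q1*a_2 + q2*a_1 + q3*a_0 = -1897472/3133305; P4 = a_4 + q1*a_3 + q2*a_2 + q3*a_1 + q4*a_0 = -4129024/65799405; P5 = a_5 + q1*a_4 + q2*a_3 + q3*a_2 + q4*a_1 = -4096/26471025.

The Pade approximant has numerator coefficients [-22/29, -18122/9135, -112792/63945, -1897472/3133305, -4129024/65799405, -4096/26471025]; denominator coefficients [1, 160/63, 320/147, 5120/7203, 10240/151263].


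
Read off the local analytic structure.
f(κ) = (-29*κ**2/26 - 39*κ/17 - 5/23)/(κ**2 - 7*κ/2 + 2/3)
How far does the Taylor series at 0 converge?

Denominator factor (κ**2 - 7*κ/2 + 2/3): discriminant 115/12, real irrational roots 7/4 + (1/12)*sqrt(345) and 7/4 - (1/12)*sqrt(345); poles of order 1, moduli 7/4 + (1/12)*sqrt(345) and 7/4 - (1/12)*sqrt(345).
The radius of convergence is the smallest modulus among the singular points: 7/4 - (1/12)*sqrt(345).

The radius of convergence is 7/4 - (1/12)*sqrt(345).


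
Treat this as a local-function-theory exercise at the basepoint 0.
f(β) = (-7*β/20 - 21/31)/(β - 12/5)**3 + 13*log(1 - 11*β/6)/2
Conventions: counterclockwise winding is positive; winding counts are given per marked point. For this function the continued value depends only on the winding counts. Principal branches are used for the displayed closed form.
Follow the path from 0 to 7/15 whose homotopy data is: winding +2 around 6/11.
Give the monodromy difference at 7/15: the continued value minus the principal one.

The rational part is single-valued and drops out of the difference; each branch term changes only by its own monodromy.
(13/2)*log(1 - β/(6/11)): each positive loop around 6/11 adds 2*pi*i to the log, so winding +2 contributes (13/2)*(2)*2*pi*i = (26)*pi*i.
Summing the contributions at β = 7/15 gives (26)*pi*i.

Continued minus principal equals (26)*pi*i.


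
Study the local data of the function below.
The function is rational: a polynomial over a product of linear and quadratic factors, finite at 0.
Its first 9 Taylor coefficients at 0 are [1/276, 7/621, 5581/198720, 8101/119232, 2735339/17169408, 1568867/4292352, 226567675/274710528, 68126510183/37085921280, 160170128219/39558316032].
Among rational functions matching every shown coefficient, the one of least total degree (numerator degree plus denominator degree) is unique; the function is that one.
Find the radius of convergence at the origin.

The radius of convergence is 1/2.

No rational of total degree below 7 reproduces all 9 coefficients; solving the [2/5] Pade equations on them gives f(k) = (-7*k**2/5 - k + 36/23)/((k - 1/2)**2*(k + 12)**3), whose expansion matches every shown term.
Denominator factor (k + 12)^3: pole of order 3 at -12, modulus 12.
Denominator factor (k - 1/2)^2: pole of order 2 at 1/2, modulus 1/2.
The radius of convergence is the smallest modulus among the singular points: 1/2.


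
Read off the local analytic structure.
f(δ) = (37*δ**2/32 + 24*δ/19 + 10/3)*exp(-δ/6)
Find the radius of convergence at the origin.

The radius of convergence is infinite.

The factor exp(-δ/6) is entire and contributes no finite singular point.
The polynomial part has no poles.
No finite singular points: the Taylor series at 0 converges everywhere.


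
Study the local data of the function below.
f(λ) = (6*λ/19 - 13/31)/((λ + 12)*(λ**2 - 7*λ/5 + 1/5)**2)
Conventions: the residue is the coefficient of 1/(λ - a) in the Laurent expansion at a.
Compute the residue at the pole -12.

At the order-1 pole -12 set g(λ) = (λ - (-12))*f(λ) = (6*λ/19 - 13/31)/(λ**2 - 7*λ/5 + 1/5)**2.
Simple pole: residue = g(a) at a = -12, which is -2479/15267469.

The residue is -2479/15267469.


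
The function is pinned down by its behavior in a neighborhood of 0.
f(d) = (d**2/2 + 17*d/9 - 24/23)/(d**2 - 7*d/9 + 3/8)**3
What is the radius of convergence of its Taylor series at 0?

The radius of convergence is (1/4)*sqrt(6).

Denominator factor (d**2 - 7*d/9 + 3/8)^3: discriminant -145/162, complex-conjugate roots (7/18) + ((1/36)*sqrt(290))*i and (7/18) - ((1/36)*sqrt(290))*i; poles of order 3, moduli (1/4)*sqrt(6) and (1/4)*sqrt(6).
The radius of convergence is the smallest modulus among the singular points: (1/4)*sqrt(6).


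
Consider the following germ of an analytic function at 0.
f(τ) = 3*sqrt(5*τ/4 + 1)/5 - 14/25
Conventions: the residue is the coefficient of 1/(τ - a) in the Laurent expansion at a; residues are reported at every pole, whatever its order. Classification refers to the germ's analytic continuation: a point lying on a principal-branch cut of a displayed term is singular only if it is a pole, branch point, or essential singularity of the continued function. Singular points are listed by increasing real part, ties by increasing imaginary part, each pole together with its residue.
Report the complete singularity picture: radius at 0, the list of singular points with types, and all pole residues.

Branch term (3/5)*sqrt(1 - τ/(-4/5)): its argument vanishes at τ = -4/5, a square-root branch point, modulus 4/5.
The radius of convergence is the smallest modulus among the singular points: 4/5.

Radius of convergence at 0: 4/5.
At -4/5: an algebraic (square-root) branch point.


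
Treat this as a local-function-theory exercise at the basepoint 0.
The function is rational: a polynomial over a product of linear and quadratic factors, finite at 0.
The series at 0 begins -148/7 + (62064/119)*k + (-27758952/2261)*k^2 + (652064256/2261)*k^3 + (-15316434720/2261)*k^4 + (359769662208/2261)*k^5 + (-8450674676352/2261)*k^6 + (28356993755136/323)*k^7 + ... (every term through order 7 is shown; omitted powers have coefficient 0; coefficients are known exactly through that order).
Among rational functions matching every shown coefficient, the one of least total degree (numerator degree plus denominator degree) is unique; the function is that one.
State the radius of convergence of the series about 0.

No rational of total degree below 4 reproduces all 8 coefficients; solving the [2/2] Pade equations on them gives f(k) = (-22*k**2/19 + 20*k/17 - 37/21)/(k**2 + 2*k + 1/12), whose expansion matches every shown term.
Denominator factor (k**2 + 2*k + 1/12): discriminant 11/3, real irrational roots -1 + (1/6)*sqrt(33) and -1 - (1/6)*sqrt(33); poles of order 1, moduli 1 - (1/6)*sqrt(33) and 1 + (1/6)*sqrt(33).
The radius of convergence is the smallest modulus among the singular points: 1 - (1/6)*sqrt(33).

The radius of convergence is 1 - (1/6)*sqrt(33).


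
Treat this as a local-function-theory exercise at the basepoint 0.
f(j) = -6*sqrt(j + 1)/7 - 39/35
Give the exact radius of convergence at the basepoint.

The radius of convergence is 1.

Branch term (-6/7)*sqrt(1 - j/(-1)): its argument vanishes at j = -1, a square-root branch point, modulus 1.
The radius of convergence is the smallest modulus among the singular points: 1.


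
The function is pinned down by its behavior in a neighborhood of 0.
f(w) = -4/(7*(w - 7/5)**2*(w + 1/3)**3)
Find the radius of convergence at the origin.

The radius of convergence is 1/3.

Denominator factor (w - 7/5)^2: pole of order 2 at 7/5, modulus 7/5.
Denominator factor (w + 1/3)^3: pole of order 3 at -1/3, modulus 1/3.
The radius of convergence is the smallest modulus among the singular points: 1/3.


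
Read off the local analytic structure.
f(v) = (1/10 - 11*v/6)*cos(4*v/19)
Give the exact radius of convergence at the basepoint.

The radius of convergence is infinite.

The factor cos(4*v/19) is entire and contributes no finite singular point.
The polynomial part has no poles.
No finite singular points: the Taylor series at 0 converges everywhere.


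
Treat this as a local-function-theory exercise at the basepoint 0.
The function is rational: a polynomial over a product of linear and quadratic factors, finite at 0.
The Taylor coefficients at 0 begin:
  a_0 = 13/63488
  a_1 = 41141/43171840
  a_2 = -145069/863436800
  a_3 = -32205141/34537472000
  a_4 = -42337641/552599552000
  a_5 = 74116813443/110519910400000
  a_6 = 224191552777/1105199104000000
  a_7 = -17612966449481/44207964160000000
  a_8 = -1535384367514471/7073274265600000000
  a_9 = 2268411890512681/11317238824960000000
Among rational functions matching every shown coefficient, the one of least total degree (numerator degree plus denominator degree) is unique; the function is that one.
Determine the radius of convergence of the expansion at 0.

The radius of convergence is sqrt(2).

No rational of total degree below 8 reproduces all 10 coefficients; solving the [1/7] Pade equations on them gives f(x) = (33*x/17 + 13/31)/((x + 8)**3*(x**2 - 2*x/5 + 2)**2), whose expansion matches every shown term.
Denominator factor (x**2 - 2*x/5 + 2)^2: discriminant -196/25, complex-conjugate roots (1/5) + (7/5)*i and (1/5) - (7/5)*i; poles of order 2, moduli sqrt(2) and sqrt(2).
Denominator factor (x + 8)^3: pole of order 3 at -8, modulus 8.
The radius of convergence is the smallest modulus among the singular points: sqrt(2).


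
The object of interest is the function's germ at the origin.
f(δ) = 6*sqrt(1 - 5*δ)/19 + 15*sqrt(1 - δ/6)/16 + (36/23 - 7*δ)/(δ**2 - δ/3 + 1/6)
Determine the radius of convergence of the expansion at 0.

The radius of convergence is 1/5.

Denominator factor (δ**2 - δ/3 + 1/6): discriminant -5/9, complex-conjugate roots (1/6) + ((1/6)*sqrt(5))*i and (1/6) - ((1/6)*sqrt(5))*i; poles of order 1, moduli (1/6)*sqrt(6) and (1/6)*sqrt(6).
Branch term (15/16)*sqrt(1 - δ/(6)): its argument vanishes at δ = 6, a square-root branch point, modulus 6.
Branch term (6/19)*sqrt(1 - δ/(1/5)): its argument vanishes at δ = 1/5, a square-root branch point, modulus 1/5.
The radius of convergence is the smallest modulus among the singular points: 1/5.


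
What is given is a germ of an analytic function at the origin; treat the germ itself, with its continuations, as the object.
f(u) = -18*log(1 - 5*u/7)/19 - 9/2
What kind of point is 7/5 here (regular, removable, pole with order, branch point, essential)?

The term (-18/19)*log(1 - u/(7/5)) has argument 1 - 7/5/(7/5) = 0 at 7/5: a logarithmic (infinitely-sheeted) branch point; the remaining terms are analytic or single-valued there.

The point is a logarithmic branch point.


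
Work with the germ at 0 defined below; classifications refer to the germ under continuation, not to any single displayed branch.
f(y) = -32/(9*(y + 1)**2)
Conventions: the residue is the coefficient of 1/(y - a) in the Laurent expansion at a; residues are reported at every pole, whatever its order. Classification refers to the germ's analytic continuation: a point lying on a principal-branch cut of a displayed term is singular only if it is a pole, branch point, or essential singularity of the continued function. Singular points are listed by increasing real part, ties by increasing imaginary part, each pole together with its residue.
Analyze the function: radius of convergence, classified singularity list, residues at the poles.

Denominator factor (y + 1)^2: pole of order 2 at -1, modulus 1.
The radius of convergence is the smallest modulus among the singular points: 1.
At the order-2 pole -1 set g(y) = (y - (-1))^2*f(y) = -32/9.
Order-2 pole: residue = g'(a); g'(-1) = 0, so the residue is 0.

Radius of convergence at 0: 1.
At -1: a pole of order 2; residue 0.


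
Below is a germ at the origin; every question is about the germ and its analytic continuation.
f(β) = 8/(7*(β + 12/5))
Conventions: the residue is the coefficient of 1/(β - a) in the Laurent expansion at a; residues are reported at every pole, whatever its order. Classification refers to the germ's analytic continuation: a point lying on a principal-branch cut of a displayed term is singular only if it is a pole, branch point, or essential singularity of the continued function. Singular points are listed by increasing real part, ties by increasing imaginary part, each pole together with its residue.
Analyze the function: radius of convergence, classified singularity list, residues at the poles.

Denominator factor (β + 12/5): pole of order 1 at -12/5, modulus 12/5.
The radius of convergence is the smallest modulus among the singular points: 12/5.
At the order-1 pole -12/5 set g(β) = (β - (-12/5))*f(β) = 8/7.
Simple pole: residue = g(a) at a = -12/5, which is 8/7.

Radius of convergence at 0: 12/5.
At -12/5: a pole of order 1; residue 8/7.


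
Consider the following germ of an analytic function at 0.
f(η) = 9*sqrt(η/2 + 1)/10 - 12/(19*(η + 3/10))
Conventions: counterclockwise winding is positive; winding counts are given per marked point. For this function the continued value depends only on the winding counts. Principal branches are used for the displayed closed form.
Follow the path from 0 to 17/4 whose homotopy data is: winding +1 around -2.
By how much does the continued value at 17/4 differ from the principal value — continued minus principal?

The rational part is single-valued and drops out of the difference; each branch term changes only by its own monodromy.
(9/10)*sqrt(1 - η/(-2)): winding +1 is odd, the square root flips sign, contributing -2*(9/10)*sqrt(1 - (17/4)/(-2)) = -2*(9/10)*sqrt(25/8) = -(9/4)*sqrt(2).
Summing the contributions at η = 17/4 gives -(9/4)*sqrt(2).

Continued minus principal equals -(9/4)*sqrt(2).


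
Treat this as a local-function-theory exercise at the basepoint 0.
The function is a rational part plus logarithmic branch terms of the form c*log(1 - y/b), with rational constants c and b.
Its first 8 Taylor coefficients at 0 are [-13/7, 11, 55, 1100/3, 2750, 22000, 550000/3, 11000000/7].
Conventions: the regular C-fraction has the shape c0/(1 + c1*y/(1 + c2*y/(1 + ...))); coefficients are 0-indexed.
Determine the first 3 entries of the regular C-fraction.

Taylor coefficients (read off): a_0 = -13/7, a_1 = 11, a_2 = 55.
c0 = a_0 = -13/7. Peel one level at a time: if S = 1 + c*y/S' with S'(0) = 1, then c is the y-coefficient of S and S' = c*y/(S - 1).
S_1 = c0/f = 1 + (77/13)*y + (10934/169)*y^2 + ...; c1 = 77/13.
S_2 = c1*y/(S_1 - 1) = 1 + (-142/13)*y + ...; c2 = -142/13.

The regular C-fraction coefficients are [-13/7, 77/13, -142/13].


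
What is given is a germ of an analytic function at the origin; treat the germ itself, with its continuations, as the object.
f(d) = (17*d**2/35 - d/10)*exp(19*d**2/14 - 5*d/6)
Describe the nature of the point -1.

The point is a regular point.

There is no denominator, hence no pole anywhere.
The factor exp(19*d**2/14 - 5*d/6) is entire.
So the germ continues analytically to -1.


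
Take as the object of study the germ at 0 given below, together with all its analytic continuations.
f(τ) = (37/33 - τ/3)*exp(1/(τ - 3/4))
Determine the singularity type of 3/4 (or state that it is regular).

The point is an essential singularity.

The exponent 1/(τ - (3/4)) has a pole at 3/4, so exp(1/(τ - (3/4))) takes every nonzero value near it: an essential singularity (not a pole of any order).


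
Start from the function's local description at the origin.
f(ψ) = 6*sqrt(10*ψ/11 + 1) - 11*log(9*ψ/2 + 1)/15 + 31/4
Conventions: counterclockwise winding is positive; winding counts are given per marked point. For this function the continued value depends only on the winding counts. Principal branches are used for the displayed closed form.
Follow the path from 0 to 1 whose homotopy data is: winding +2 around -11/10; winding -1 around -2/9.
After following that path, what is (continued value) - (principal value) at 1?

The rational part is single-valued and drops out of the difference; each branch term changes only by its own monodromy.
(6)*sqrt(1 - ψ/(-11/10)): winding +2 is even, the square root returns to the same sheet, contribution 0.
(-11/15)*log(1 - ψ/(-2/9)): each positive loop around -2/9 adds 2*pi*i to the log, so winding -1 contributes (-11/15)*(-1)*2*pi*i = (22/15)*pi*i.
Summing the contributions at ψ = 1 gives (22/15)*pi*i.

Continued minus principal equals (22/15)*pi*i.


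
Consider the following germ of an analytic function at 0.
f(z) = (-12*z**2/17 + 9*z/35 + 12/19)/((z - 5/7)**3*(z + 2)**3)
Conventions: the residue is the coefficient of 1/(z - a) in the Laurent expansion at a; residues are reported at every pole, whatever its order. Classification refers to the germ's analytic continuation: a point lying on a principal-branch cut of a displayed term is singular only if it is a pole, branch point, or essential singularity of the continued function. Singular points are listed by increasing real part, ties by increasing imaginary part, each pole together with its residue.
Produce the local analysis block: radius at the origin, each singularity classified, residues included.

Radius of convergence at 0: 5/7.
At -2: a pole of order 3; residue -99007293/3998899885.
At 5/7: a pole of order 3; residue 99007293/3998899885.

Denominator factor (z - 5/7)^3: pole of order 3 at 5/7, modulus 5/7.
Denominator factor (z + 2)^3: pole of order 3 at -2, modulus 2.
The radius of convergence is the smallest modulus among the singular points: 5/7.
At the order-3 pole -2 set g(z) = (z - (-2))^3*f(z) = (-12*z**2/17 + 9*z/35 + 12/19)/(z - 5/7)**3.
Order-3 pole: residue = g''(a)/2; g''(-2) = -198014586/3998899885, so the residue is -99007293/3998899885.
At the order-3 pole 5/7 set g(z) = (z - (5/7))^3*f(z) = (-12*z**2/17 + 9*z/35 + 12/19)/(z + 2)**3.
Order-3 pole: residue = g''(a)/2; g''(5/7) = 198014586/3998899885, so the residue is 99007293/3998899885.
List the singular points by increasing real part (a conjugate pair: the negative imaginary part first).


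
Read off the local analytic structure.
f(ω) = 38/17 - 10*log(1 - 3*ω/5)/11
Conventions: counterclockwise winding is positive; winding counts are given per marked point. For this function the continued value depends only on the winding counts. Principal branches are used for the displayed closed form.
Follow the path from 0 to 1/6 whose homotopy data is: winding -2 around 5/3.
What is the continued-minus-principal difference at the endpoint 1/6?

The rational part is single-valued and drops out of the difference; each branch term changes only by its own monodromy.
(-10/11)*log(1 - ω/(5/3)): each positive loop around 5/3 adds 2*pi*i to the log, so winding -2 contributes (-10/11)*(-2)*2*pi*i = (40/11)*pi*i.
Summing the contributions at ω = 1/6 gives (40/11)*pi*i.

Continued minus principal equals (40/11)*pi*i.
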